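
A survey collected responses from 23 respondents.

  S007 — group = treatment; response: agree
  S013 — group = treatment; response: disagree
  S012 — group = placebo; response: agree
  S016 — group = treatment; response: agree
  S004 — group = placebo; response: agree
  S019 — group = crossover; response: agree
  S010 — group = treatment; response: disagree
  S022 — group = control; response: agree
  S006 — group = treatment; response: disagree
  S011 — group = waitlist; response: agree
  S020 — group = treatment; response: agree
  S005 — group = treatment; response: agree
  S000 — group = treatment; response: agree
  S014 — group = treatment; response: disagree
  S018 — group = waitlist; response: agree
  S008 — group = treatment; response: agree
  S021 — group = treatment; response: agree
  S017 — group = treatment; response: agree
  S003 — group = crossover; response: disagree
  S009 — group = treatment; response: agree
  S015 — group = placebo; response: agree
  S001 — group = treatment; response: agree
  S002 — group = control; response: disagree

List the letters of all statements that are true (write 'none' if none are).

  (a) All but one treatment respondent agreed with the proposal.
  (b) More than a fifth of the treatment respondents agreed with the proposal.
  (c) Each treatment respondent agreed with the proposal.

|A| = 14, |A ∩ B| = 10, |A ∖ B| = 4.
(a) |A ∖ B| = 1: fails.
(b) |A ∩ B| / |A| > 1/5: holds.
(c) A ⊆ B, i.e. every element of A is in B (|A ∖ B| = 0): fails.

(b)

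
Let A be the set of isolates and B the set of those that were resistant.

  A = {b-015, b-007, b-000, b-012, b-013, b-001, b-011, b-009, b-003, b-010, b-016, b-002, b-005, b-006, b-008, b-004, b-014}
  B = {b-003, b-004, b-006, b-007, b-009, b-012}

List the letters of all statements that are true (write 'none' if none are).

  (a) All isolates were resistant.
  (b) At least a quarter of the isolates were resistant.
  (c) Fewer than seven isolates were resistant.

|A| = 17, |A ∩ B| = 6, |A ∖ B| = 11.
(a) A ⊆ B, i.e. every element of A is in B (|A ∖ B| = 0): fails.
(b) |A ∩ B| / |A| ≥ 1/4: holds.
(c) |A ∩ B| < 7: holds.

(b), (c)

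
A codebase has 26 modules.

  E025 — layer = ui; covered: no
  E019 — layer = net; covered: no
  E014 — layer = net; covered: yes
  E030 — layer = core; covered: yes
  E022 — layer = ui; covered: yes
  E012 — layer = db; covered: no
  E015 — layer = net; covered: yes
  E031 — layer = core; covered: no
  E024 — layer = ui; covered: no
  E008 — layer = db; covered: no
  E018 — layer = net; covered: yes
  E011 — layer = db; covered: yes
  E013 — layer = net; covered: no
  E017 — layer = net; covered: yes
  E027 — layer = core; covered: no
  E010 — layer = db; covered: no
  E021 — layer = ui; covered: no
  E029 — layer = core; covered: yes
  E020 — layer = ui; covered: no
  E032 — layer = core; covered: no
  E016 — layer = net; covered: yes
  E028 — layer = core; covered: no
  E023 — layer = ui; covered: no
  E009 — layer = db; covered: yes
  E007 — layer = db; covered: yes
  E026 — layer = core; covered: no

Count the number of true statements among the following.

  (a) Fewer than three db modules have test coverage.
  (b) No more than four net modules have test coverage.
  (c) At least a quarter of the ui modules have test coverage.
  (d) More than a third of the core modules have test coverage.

0

(a) db: |A| = 6, |A ∩ B| = 3; needs |A ∩ B| < 3 — false.
(b) net: |A| = 7, |A ∩ B| = 5; needs |A ∩ B| ≤ 4 — false.
(c) ui: |A| = 6, |A ∩ B| = 1; needs |A ∩ B| / |A| ≥ 1/4 — false.
(d) core: |A| = 7, |A ∩ B| = 2; needs |A ∩ B| / |A| > 1/3 — false.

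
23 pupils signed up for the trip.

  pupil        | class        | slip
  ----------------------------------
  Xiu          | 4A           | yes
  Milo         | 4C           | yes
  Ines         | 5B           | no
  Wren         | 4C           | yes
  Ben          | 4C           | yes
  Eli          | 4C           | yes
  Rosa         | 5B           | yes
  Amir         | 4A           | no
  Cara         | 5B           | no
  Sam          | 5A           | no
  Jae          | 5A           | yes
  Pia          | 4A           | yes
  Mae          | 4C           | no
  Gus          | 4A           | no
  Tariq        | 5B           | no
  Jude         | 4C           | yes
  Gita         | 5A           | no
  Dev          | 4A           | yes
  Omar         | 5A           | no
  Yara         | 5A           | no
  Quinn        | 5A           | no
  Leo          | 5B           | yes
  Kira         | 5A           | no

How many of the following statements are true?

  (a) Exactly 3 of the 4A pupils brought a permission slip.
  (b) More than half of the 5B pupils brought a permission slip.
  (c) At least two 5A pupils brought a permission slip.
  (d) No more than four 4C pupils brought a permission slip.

1

(a) 4A: |A| = 5, |A ∩ B| = 3; needs |A ∩ B| = 3 — true.
(b) 5B: |A| = 5, |A ∩ B| = 2; needs |A ∩ B| > |A ∖ B| — false.
(c) 5A: |A| = 7, |A ∩ B| = 1; needs |A ∩ B| ≥ 2 — false.
(d) 4C: |A| = 6, |A ∩ B| = 5; needs |A ∩ B| ≤ 4 — false.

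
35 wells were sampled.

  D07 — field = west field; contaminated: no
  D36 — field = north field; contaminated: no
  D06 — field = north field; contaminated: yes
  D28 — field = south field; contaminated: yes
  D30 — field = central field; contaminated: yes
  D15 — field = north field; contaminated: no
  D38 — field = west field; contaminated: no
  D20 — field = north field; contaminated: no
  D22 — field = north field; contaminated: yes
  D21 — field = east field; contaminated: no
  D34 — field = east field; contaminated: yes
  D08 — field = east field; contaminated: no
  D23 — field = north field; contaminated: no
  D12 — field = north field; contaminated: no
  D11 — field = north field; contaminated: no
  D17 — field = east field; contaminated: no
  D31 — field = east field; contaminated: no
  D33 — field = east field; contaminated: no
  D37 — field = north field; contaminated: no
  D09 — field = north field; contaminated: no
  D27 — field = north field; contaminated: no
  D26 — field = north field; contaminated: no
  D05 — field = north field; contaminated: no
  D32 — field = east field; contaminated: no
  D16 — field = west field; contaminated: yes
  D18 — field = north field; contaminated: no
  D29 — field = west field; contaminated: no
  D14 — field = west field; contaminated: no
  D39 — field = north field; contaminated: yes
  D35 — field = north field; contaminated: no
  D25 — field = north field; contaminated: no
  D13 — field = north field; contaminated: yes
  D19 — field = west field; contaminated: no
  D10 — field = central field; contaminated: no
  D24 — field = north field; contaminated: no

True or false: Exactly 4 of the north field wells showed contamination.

True

Truth condition: |A ∩ B| = 4.
|A| = 19, |A ∩ B| = 4, |A ∖ B| = 15.
|A ∩ B| = 4, so the statement is true.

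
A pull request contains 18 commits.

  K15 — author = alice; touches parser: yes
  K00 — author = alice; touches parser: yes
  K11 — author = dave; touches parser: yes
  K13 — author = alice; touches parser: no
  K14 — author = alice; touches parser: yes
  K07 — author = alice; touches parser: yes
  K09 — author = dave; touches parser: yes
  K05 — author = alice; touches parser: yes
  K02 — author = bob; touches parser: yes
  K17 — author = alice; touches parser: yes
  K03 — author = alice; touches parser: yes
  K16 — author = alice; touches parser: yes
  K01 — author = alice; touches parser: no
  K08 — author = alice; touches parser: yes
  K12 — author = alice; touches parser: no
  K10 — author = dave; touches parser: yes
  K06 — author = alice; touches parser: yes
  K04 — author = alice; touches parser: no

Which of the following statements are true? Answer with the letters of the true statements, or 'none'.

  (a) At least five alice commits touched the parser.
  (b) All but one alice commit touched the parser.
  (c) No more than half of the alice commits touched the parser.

(a)

|A| = 14, |A ∩ B| = 10, |A ∖ B| = 4.
(a) |A ∩ B| ≥ 5: holds.
(b) |A ∖ B| = 1: fails.
(c) |A ∩ B| ≤ |A ∖ B|: fails.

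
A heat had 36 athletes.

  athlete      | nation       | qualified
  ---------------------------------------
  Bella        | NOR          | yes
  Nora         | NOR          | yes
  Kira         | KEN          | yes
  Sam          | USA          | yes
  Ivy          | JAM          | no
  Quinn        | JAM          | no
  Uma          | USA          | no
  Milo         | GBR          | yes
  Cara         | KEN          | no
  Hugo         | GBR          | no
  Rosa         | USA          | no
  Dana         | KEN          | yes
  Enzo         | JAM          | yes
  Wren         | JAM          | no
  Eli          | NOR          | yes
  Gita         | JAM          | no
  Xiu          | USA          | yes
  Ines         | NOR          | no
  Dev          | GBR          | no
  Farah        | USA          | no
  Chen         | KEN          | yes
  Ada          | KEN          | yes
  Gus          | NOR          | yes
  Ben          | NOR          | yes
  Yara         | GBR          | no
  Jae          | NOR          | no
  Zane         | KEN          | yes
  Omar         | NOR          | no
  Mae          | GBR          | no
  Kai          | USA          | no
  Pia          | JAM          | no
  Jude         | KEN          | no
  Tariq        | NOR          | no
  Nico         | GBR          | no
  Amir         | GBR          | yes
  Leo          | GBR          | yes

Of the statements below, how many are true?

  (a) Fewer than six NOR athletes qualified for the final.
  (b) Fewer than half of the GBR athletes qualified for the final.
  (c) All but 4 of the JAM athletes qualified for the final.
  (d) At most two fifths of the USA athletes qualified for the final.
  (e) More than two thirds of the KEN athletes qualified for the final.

4

(a) NOR: |A| = 9, |A ∩ B| = 5; needs |A ∩ B| < 6 — true.
(b) GBR: |A| = 8, |A ∩ B| = 3; needs |A ∩ B| < |A ∖ B| — true.
(c) JAM: |A| = 6, |A ∩ B| = 1; needs |A ∖ B| = 4 — false.
(d) USA: |A| = 6, |A ∩ B| = 2; needs |A ∩ B| / |A| ≤ 2/5 — true.
(e) KEN: |A| = 7, |A ∩ B| = 5; needs |A ∩ B| / |A| > 2/3 — true.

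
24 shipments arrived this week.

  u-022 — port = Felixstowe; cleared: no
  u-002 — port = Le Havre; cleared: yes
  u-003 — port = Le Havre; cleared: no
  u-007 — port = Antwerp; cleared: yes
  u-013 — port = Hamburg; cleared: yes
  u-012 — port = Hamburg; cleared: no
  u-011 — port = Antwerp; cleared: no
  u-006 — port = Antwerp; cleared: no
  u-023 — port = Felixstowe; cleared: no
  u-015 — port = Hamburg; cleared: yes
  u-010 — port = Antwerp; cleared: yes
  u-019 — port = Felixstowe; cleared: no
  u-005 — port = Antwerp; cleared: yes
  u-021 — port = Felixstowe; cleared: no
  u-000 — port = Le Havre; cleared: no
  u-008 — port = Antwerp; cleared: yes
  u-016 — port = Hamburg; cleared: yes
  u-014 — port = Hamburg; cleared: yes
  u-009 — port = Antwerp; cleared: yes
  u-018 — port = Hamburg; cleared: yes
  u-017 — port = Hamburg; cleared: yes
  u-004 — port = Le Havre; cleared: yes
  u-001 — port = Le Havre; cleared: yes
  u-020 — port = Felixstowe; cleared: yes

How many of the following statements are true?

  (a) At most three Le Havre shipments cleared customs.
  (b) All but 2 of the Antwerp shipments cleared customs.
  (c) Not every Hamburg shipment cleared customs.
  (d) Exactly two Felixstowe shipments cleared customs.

3

(a) Le Havre: |A| = 5, |A ∩ B| = 3; needs |A ∩ B| ≤ 3 — true.
(b) Antwerp: |A| = 7, |A ∩ B| = 5; needs |A ∖ B| = 2 — true.
(c) Hamburg: |A| = 7, |A ∩ B| = 6; needs A ⊄ B (|A ∖ B| ≥ 1) — true.
(d) Felixstowe: |A| = 5, |A ∩ B| = 1; needs |A ∩ B| = 2 — false.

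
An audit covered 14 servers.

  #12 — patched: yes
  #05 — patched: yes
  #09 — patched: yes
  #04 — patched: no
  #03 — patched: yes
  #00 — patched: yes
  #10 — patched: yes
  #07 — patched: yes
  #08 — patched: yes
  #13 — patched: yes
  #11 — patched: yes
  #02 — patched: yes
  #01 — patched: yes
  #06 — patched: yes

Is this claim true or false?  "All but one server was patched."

'All but one server was patched' holds iff |A ∖ B| = 1.
A (the restrictor) = {#12, #05, #09, #04, #03, #00, #10, #07, #08, #13, #11, #02, #01, #06}, |A| = 14.
A ∖ B = {#04}, so |A ∖ B| = 1.
|A ∖ B| = 1, so the statement is true.

True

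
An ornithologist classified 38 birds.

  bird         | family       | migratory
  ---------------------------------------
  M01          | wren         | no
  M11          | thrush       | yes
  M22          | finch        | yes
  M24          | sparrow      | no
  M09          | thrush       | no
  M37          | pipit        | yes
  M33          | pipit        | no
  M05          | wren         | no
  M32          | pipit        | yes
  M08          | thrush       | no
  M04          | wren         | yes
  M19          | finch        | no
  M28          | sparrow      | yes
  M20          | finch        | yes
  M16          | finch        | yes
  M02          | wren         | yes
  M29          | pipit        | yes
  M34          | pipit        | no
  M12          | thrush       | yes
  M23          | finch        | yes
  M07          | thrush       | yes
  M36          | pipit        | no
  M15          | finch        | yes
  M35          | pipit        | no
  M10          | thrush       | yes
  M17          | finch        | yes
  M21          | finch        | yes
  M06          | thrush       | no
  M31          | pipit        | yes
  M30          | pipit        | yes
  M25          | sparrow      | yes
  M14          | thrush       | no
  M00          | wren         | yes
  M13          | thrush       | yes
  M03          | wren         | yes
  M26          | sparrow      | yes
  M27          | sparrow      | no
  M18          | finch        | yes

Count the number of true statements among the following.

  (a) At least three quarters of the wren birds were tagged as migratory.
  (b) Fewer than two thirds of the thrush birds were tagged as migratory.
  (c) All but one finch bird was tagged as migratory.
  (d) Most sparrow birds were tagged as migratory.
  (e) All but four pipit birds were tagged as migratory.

4

(a) wren: |A| = 6, |A ∩ B| = 4; needs |A ∩ B| / |A| ≥ 3/4 — false.
(b) thrush: |A| = 9, |A ∩ B| = 5; needs |A ∩ B| / |A| < 2/3 — true.
(c) finch: |A| = 9, |A ∩ B| = 8; needs |A ∖ B| = 1 — true.
(d) sparrow: |A| = 5, |A ∩ B| = 3; needs |A ∩ B| > |A ∖ B| — true.
(e) pipit: |A| = 9, |A ∩ B| = 5; needs |A ∖ B| = 4 — true.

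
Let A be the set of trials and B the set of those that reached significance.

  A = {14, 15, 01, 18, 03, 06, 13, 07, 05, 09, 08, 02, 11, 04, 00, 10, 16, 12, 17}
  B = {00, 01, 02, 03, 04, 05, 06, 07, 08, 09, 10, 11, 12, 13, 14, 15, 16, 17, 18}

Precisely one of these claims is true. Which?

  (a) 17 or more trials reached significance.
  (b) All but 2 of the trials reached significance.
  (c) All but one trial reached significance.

(a)

|A| = 19, |A ∩ B| = 19, |A ∖ B| = 0.
(a) requires |A ∩ B| ≥ 17: true.
(b) requires |A ∖ B| = 2: false.
(c) requires |A ∖ B| = 1: false.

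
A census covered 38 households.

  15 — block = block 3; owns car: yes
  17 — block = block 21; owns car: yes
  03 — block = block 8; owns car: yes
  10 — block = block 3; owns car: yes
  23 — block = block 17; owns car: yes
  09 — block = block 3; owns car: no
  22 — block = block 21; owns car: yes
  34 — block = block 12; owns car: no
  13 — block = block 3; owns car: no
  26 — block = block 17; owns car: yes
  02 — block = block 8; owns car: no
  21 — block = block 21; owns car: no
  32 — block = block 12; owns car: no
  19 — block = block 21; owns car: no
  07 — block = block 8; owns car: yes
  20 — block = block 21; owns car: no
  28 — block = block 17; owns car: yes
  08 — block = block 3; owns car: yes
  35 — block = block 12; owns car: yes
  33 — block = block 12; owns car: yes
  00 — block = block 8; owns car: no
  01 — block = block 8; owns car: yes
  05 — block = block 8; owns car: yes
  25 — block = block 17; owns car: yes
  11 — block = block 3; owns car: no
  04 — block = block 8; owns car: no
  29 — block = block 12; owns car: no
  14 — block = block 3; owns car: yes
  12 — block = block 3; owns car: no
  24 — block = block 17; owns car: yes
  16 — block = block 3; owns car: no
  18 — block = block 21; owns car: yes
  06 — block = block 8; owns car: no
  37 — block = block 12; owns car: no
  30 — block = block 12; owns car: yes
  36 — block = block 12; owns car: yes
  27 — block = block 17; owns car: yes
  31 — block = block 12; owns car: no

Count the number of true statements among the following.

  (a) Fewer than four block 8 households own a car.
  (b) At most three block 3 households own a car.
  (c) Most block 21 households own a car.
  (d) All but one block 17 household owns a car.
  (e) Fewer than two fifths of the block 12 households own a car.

(a) block 8: |A| = 8, |A ∩ B| = 4; needs |A ∩ B| < 4 — false.
(b) block 3: |A| = 9, |A ∩ B| = 4; needs |A ∩ B| ≤ 3 — false.
(c) block 21: |A| = 6, |A ∩ B| = 3; needs |A ∩ B| > |A ∖ B| — false.
(d) block 17: |A| = 6, |A ∩ B| = 6; needs |A ∖ B| = 1 — false.
(e) block 12: |A| = 9, |A ∩ B| = 4; needs |A ∩ B| / |A| < 2/5 — false.

0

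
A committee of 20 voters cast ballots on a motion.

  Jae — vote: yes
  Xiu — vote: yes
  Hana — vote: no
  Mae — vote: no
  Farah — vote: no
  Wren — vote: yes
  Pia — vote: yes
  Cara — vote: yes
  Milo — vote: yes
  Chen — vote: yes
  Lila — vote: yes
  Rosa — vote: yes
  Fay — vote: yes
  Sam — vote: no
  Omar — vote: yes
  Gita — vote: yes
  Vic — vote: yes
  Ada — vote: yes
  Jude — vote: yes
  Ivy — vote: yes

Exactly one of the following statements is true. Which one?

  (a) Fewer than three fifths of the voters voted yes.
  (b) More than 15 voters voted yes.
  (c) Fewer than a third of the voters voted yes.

(b)

|A| = 20, |A ∩ B| = 16, |A ∖ B| = 4.
(a) requires |A ∩ B| / |A| < 3/5: false.
(b) requires |A ∩ B| > 15: true.
(c) requires |A ∩ B| / |A| < 1/3: false.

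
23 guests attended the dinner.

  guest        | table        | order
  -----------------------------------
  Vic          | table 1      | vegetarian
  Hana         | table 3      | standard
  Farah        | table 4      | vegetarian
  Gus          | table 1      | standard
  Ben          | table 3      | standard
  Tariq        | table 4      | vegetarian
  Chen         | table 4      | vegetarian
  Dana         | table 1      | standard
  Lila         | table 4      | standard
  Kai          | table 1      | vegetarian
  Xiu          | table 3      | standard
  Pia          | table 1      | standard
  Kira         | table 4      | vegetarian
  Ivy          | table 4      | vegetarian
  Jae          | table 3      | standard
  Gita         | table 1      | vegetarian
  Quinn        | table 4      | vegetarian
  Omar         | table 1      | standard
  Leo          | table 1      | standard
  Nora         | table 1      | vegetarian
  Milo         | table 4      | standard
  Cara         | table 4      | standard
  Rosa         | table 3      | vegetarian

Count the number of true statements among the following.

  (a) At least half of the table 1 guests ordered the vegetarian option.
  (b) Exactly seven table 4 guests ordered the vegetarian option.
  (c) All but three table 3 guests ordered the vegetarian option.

0

(a) table 1: |A| = 9, |A ∩ B| = 4; needs |A ∩ B| ≥ |A ∖ B| — false.
(b) table 4: |A| = 9, |A ∩ B| = 6; needs |A ∩ B| = 7 — false.
(c) table 3: |A| = 5, |A ∩ B| = 1; needs |A ∖ B| = 3 — false.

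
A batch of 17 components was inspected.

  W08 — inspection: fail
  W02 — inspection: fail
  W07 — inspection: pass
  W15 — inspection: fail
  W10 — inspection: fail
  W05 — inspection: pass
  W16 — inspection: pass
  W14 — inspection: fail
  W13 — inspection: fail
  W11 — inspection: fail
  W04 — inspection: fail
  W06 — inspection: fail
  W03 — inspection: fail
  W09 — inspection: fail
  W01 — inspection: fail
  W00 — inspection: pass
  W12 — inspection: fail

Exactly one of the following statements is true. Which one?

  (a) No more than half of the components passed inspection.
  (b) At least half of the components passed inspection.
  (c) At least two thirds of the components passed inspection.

(a)

|A| = 17, |A ∩ B| = 4, |A ∖ B| = 13.
(a) requires |A ∩ B| ≤ |A ∖ B|: true.
(b) requires |A ∩ B| ≥ |A ∖ B|: false.
(c) requires |A ∩ B| / |A| ≥ 2/3: false.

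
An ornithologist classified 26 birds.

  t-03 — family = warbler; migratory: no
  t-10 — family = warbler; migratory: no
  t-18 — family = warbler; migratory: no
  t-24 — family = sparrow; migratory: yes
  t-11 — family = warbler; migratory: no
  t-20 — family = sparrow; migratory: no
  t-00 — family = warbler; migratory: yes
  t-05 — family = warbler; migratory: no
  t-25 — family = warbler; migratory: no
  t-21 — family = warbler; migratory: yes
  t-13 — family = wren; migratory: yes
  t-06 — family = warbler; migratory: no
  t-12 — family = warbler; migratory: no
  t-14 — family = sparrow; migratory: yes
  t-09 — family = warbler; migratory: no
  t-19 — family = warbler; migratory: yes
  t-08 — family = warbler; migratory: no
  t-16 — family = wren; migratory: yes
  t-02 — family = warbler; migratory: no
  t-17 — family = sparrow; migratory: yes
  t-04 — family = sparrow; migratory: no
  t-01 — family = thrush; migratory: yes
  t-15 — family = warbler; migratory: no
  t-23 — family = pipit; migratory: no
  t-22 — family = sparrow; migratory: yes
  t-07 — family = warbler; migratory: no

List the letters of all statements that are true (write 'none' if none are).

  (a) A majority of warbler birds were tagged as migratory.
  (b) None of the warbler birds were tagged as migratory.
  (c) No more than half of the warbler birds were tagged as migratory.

|A| = 16, |A ∩ B| = 3, |A ∖ B| = 13.
(a) |A ∩ B| > |A ∖ B|: fails.
(b) A ∩ B = ∅ (|A ∩ B| = 0): fails.
(c) |A ∩ B| ≤ |A ∖ B|: holds.

(c)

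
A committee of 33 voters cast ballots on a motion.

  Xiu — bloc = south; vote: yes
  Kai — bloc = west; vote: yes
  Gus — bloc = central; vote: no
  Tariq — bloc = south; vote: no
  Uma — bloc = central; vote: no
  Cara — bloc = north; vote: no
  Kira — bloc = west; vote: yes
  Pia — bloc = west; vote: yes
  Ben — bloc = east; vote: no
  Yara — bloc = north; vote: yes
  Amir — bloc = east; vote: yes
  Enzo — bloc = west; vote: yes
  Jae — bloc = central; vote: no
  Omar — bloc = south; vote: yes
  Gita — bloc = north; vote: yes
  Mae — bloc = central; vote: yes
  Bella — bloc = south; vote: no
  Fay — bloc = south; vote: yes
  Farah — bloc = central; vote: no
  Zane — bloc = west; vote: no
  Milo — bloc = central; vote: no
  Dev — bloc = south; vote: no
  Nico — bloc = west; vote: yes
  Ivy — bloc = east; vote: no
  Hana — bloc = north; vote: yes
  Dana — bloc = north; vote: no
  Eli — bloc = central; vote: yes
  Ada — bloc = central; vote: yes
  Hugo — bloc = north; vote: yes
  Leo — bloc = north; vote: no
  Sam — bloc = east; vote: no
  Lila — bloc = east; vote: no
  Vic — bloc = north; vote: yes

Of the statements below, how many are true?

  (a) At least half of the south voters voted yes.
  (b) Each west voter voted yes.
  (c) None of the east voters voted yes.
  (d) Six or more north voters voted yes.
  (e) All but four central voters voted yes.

(a) south: |A| = 6, |A ∩ B| = 3; needs |A ∩ B| ≥ |A ∖ B| — true.
(b) west: |A| = 6, |A ∩ B| = 5; needs A ⊆ B, i.e. every element of A is in B (|A ∖ B| = 0) — false.
(c) east: |A| = 5, |A ∩ B| = 1; needs A ∩ B = ∅ (|A ∩ B| = 0) — false.
(d) north: |A| = 8, |A ∩ B| = 5; needs |A ∩ B| ≥ 6 — false.
(e) central: |A| = 8, |A ∩ B| = 3; needs |A ∖ B| = 4 — false.

1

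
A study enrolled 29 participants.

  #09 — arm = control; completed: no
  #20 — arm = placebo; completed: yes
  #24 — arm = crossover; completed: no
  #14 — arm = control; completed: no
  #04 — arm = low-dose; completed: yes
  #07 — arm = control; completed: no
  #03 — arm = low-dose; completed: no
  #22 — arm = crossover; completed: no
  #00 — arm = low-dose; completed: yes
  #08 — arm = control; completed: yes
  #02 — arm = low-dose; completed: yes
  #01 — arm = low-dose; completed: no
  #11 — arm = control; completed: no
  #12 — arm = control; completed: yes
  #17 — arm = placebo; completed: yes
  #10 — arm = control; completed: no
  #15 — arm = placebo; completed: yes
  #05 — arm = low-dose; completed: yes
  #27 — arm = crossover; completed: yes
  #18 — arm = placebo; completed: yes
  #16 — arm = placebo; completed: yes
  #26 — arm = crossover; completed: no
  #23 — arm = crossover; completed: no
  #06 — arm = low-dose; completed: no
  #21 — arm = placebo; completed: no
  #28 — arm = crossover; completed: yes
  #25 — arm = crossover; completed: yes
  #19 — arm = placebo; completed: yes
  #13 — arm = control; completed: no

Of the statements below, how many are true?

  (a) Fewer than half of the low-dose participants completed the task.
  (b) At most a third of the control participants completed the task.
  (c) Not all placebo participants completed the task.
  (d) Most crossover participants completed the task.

(a) low-dose: |A| = 7, |A ∩ B| = 4; needs |A ∩ B| < |A ∖ B| — false.
(b) control: |A| = 8, |A ∩ B| = 2; needs |A ∩ B| / |A| ≤ 1/3 — true.
(c) placebo: |A| = 7, |A ∩ B| = 6; needs A ⊄ B (|A ∖ B| ≥ 1) — true.
(d) crossover: |A| = 7, |A ∩ B| = 3; needs |A ∩ B| > |A ∖ B| — false.

2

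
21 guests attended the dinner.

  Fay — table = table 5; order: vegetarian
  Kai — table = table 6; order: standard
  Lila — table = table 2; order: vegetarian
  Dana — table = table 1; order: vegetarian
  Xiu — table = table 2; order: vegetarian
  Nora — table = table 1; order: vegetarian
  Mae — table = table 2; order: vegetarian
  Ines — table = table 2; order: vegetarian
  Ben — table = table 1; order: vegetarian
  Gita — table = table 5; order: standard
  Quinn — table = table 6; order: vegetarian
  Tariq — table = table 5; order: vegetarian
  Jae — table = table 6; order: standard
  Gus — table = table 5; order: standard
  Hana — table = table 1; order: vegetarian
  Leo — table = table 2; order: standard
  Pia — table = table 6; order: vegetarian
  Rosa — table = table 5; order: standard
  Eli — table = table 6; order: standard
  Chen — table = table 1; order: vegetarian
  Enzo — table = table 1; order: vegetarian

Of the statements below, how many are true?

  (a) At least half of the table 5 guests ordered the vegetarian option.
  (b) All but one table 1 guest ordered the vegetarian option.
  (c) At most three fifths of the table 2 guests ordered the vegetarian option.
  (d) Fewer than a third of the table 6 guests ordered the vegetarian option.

0

(a) table 5: |A| = 5, |A ∩ B| = 2; needs |A ∩ B| ≥ |A ∖ B| — false.
(b) table 1: |A| = 6, |A ∩ B| = 6; needs |A ∖ B| = 1 — false.
(c) table 2: |A| = 5, |A ∩ B| = 4; needs |A ∩ B| / |A| ≤ 3/5 — false.
(d) table 6: |A| = 5, |A ∩ B| = 2; needs |A ∩ B| / |A| < 1/3 — false.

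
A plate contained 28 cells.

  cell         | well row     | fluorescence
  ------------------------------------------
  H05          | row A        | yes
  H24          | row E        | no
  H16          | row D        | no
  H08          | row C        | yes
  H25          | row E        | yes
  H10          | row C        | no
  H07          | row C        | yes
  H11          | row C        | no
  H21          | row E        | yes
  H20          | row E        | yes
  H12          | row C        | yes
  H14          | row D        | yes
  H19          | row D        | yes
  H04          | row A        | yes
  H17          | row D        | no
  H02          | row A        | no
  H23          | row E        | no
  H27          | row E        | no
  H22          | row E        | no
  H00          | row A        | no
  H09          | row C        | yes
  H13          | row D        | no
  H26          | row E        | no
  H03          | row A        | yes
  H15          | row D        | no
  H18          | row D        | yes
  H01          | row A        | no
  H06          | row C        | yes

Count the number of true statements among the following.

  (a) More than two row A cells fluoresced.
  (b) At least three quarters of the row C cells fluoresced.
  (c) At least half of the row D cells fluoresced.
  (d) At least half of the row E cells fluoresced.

(a) row A: |A| = 6, |A ∩ B| = 3; needs |A ∩ B| > 2 — true.
(b) row C: |A| = 7, |A ∩ B| = 5; needs |A ∩ B| / |A| ≥ 3/4 — false.
(c) row D: |A| = 7, |A ∩ B| = 3; needs |A ∩ B| ≥ |A ∖ B| — false.
(d) row E: |A| = 8, |A ∩ B| = 3; needs |A ∩ B| ≥ |A ∖ B| — false.

1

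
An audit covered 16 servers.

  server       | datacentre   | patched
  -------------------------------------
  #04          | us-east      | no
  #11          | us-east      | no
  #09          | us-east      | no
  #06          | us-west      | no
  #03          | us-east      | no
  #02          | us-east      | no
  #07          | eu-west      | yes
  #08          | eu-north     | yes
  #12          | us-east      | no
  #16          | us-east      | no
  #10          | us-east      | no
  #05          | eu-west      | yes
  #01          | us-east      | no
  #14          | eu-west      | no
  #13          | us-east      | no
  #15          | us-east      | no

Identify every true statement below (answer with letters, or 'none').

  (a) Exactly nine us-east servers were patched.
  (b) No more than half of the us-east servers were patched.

|A| = 11, |A ∩ B| = 0, |A ∖ B| = 11.
(a) |A ∩ B| = 9: fails.
(b) |A ∩ B| ≤ |A ∖ B|: holds.

(b)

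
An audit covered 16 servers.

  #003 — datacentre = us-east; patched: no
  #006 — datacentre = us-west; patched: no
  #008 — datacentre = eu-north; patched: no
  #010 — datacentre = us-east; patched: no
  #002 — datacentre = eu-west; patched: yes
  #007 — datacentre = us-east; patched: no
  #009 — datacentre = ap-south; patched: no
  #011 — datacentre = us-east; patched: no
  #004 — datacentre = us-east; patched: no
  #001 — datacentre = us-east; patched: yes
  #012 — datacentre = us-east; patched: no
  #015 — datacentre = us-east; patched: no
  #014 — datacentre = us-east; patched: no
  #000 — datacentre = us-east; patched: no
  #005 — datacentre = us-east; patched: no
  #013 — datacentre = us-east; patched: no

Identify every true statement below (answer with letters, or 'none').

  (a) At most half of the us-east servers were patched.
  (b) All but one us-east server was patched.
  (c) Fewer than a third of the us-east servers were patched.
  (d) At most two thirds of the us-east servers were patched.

|A| = 12, |A ∩ B| = 1, |A ∖ B| = 11.
(a) |A ∩ B| ≤ |A ∖ B|: holds.
(b) |A ∖ B| = 1: fails.
(c) |A ∩ B| / |A| < 1/3: holds.
(d) |A ∩ B| / |A| ≤ 2/3: holds.

(a), (c), (d)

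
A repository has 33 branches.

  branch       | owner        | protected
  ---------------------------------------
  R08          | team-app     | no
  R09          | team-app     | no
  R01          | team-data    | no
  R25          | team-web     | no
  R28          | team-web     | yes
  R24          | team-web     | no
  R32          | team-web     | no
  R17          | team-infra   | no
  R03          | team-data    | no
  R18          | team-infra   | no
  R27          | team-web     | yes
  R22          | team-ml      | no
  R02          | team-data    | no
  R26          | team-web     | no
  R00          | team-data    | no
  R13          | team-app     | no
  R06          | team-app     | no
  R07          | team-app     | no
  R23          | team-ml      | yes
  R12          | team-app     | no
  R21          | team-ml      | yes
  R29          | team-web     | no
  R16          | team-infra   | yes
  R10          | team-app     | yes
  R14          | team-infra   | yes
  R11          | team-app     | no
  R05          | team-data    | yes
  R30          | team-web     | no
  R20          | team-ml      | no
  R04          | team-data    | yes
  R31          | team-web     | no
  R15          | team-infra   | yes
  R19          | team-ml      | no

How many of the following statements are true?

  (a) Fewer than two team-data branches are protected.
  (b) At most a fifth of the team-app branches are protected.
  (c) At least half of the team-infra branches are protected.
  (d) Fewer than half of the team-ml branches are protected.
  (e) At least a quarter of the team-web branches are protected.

(a) team-data: |A| = 6, |A ∩ B| = 2; needs |A ∩ B| < 2 — false.
(b) team-app: |A| = 8, |A ∩ B| = 1; needs |A ∩ B| / |A| ≤ 1/5 — true.
(c) team-infra: |A| = 5, |A ∩ B| = 3; needs |A ∩ B| ≥ |A ∖ B| — true.
(d) team-ml: |A| = 5, |A ∩ B| = 2; needs |A ∩ B| < |A ∖ B| — true.
(e) team-web: |A| = 9, |A ∩ B| = 2; needs |A ∩ B| / |A| ≥ 1/4 — false.

3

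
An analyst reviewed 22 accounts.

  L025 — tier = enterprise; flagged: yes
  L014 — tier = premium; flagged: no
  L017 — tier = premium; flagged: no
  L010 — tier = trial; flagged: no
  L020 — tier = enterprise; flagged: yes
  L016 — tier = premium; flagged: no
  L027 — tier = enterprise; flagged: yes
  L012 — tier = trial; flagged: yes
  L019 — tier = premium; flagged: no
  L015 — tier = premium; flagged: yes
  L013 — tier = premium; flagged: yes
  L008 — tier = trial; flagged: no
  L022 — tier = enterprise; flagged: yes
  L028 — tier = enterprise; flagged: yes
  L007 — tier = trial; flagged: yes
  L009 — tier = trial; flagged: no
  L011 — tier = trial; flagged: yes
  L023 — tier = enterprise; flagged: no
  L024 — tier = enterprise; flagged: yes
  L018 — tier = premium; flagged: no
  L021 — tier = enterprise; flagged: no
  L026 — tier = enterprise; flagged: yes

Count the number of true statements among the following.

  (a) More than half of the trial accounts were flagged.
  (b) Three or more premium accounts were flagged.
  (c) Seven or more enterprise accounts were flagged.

1

(a) trial: |A| = 6, |A ∩ B| = 3; needs |A ∩ B| > |A ∖ B| — false.
(b) premium: |A| = 7, |A ∩ B| = 2; needs |A ∩ B| ≥ 3 — false.
(c) enterprise: |A| = 9, |A ∩ B| = 7; needs |A ∩ B| ≥ 7 — true.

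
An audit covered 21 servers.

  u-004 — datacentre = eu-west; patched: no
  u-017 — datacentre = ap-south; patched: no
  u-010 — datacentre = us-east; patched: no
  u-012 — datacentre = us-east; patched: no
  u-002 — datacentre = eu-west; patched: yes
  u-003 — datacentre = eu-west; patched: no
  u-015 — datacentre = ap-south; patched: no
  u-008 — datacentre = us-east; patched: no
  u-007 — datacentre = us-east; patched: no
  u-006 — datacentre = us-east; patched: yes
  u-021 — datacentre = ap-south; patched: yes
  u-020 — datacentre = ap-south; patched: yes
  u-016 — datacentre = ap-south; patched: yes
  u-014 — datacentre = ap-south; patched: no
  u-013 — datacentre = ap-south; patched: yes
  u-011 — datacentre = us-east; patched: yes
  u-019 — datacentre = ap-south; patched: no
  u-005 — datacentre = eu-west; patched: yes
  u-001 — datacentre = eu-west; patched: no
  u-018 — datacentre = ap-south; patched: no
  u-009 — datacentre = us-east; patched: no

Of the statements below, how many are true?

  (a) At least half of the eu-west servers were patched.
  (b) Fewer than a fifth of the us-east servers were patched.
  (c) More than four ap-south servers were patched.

0

(a) eu-west: |A| = 5, |A ∩ B| = 2; needs |A ∩ B| ≥ |A ∖ B| — false.
(b) us-east: |A| = 7, |A ∩ B| = 2; needs |A ∩ B| / |A| < 1/5 — false.
(c) ap-south: |A| = 9, |A ∩ B| = 4; needs |A ∩ B| > 4 — false.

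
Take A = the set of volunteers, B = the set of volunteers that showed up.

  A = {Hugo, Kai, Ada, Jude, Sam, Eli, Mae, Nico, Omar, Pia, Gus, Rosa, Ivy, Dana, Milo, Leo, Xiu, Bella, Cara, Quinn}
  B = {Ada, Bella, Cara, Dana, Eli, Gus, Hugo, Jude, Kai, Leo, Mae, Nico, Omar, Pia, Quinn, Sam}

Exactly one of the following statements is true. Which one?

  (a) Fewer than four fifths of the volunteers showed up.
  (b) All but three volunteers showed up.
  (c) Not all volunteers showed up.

(c)

|A| = 20, |A ∩ B| = 16, |A ∖ B| = 4.
(a) requires |A ∩ B| / |A| < 4/5: false.
(b) requires |A ∖ B| = 3: false.
(c) requires A ⊄ B (|A ∖ B| ≥ 1): true.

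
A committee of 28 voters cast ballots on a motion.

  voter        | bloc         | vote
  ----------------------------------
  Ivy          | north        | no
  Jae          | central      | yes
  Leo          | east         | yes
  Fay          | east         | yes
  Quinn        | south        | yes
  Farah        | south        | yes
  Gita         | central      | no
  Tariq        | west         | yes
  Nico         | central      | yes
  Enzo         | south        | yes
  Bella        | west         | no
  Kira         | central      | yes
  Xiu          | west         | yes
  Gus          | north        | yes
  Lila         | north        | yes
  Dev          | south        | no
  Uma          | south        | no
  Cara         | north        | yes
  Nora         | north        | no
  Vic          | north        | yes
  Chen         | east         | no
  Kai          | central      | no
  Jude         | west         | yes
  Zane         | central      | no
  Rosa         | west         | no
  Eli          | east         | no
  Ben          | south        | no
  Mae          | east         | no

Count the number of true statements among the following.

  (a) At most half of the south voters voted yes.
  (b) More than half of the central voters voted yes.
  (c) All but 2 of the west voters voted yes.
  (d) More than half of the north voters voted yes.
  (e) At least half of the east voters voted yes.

3

(a) south: |A| = 6, |A ∩ B| = 3; needs |A ∩ B| ≤ |A ∖ B| — true.
(b) central: |A| = 6, |A ∩ B| = 3; needs |A ∩ B| > |A ∖ B| — false.
(c) west: |A| = 5, |A ∩ B| = 3; needs |A ∖ B| = 2 — true.
(d) north: |A| = 6, |A ∩ B| = 4; needs |A ∩ B| > |A ∖ B| — true.
(e) east: |A| = 5, |A ∩ B| = 2; needs |A ∩ B| ≥ |A ∖ B| — false.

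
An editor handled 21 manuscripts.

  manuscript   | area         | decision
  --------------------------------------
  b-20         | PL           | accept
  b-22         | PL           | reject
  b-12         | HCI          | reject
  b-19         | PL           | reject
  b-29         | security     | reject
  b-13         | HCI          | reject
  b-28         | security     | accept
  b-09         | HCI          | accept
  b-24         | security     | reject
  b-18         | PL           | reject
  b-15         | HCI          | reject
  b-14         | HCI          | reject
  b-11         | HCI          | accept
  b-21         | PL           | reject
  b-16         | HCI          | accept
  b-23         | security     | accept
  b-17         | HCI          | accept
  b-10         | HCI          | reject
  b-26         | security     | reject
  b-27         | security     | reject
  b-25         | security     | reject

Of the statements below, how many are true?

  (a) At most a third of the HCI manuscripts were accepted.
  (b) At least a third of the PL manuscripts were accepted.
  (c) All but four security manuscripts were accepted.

0

(a) HCI: |A| = 9, |A ∩ B| = 4; needs |A ∩ B| / |A| ≤ 1/3 — false.
(b) PL: |A| = 5, |A ∩ B| = 1; needs |A ∩ B| / |A| ≥ 1/3 — false.
(c) security: |A| = 7, |A ∩ B| = 2; needs |A ∖ B| = 4 — false.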